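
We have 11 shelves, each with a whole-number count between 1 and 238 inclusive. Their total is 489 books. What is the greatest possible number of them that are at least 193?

If k of the values are ≥ 193, the total is ≥ 193k + 1(11 − k).
Setting 193k + 1(11 − k) ≤ 489 gives 192k ≤ 478, so k ≤ 2.
k = 2 is achieved by 2 values at 193 and 9 at 1, total 395; add 94 to one value (staying below 193) to reach 489.

2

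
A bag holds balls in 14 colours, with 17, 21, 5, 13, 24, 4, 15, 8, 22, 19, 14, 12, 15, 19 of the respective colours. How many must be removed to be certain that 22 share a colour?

205

In the worst case you take as many as possible of each colour without reaching 22: 17 + 21 + 5 + 13 + 21 + 4 + 15 + 8 + 21 + 19 + 14 + 12 + 15 + 19 = 204.
The next one must give 22 of some colour, so 204 + 1 = 205.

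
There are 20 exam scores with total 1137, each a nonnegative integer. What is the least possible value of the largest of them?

57

The average is 1137/20 > 56, so not all 20 can be 56 or less; the largest is ≥ 57.
Equality holds with 17 values of 57 and 3 values of 56.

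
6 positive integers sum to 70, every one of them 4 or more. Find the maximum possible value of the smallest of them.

11

The average is 70/6 < 12, so some value is ≤ 11.
Achievable: 2 of them at 11 and 4 at 12 total 70.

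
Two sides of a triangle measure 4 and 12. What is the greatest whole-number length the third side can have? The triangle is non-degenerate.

15

The third side must be less than 4 + 12 = 16.
The largest integer below 16 is 15.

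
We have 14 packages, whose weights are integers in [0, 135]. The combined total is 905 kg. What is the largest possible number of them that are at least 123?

7

If k of the values are ≥ 123, the total is ≥ 123k + 0(14 − k).
Setting 123k + 0(14 − k) ≤ 905 gives 123k ≤ 905, so k ≤ 7.
k = 7 is achieved by 7 values at 123 and 7 at 0, total 861; add 44 to one value (staying below 123) to reach 905.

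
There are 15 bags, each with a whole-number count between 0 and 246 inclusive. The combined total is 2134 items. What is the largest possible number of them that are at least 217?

9

Suppose k of them are at least 217. Those contribute at least 217 each and the other 15 − k at least 0 each.
So the total is at least 217k + 0(15 − k) = 0 + 217k. This must be ≤ 2134, giving k ≤ 9.
k = 9 is achieved by 9 values at 217 and 6 at 0, total 1953; add 181 to one value (staying below 217) to reach 2134.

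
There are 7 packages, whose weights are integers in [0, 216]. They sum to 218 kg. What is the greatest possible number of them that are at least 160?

1

Suppose k of them are at least 160. Those contribute at least 160 each and the other 7 − k at least 0 each.
So the total is at least 160k + 0(7 − k) = 0 + 160k. This must be ≤ 218, giving k ≤ 1.
k = 1 is achieved by 1 value at 160 and 6 at 0, total 160; add 58 to one value (staying below 160) to reach 218.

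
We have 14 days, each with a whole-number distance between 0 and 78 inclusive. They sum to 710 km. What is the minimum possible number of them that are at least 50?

If only k of them are at least 50, the other 14 − k are at most 49, so the total is at most k·78 + (14 − k)·49.
This must reach 710, so k·78 + (14 − k)·49 ≥ 710, giving k ≥ 1.
Exactly 1 works: 1 value at 78 and 13 at 49 total 715; lower one of the high values by 5 (still ≥ 50) to hit 710.

1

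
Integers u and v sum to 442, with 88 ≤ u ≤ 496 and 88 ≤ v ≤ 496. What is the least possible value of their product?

31152

For a fixed sum, uv is smallest when u and v are as far apart as possible.
The extreme feasible split is u = 88, v = 354, giving uv = 31152.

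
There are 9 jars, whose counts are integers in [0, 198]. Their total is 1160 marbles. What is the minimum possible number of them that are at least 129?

Suppose at most 9 − j of them reach 129; then j values are ≤ 128 and the rest ≤ 198.
The total is then ≤ 128·j + 198·(9 − j) = 1782 − 70j. For this to be ≥ 1160 we need j ≤ 8, so at least 9 − 8 = 1 must reach 129.
Exactly 1 works: 1 value at 198 and 8 at 128 total 1222; lower one of the high values by 62 (still ≥ 129) to hit 1160.

1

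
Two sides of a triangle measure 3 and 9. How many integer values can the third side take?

The triangle inequality gives |3 − 9| < c < 3 + 9, i.e. 6 < c < 12.
So c can be any integer from 7 to 11: 5 values.

5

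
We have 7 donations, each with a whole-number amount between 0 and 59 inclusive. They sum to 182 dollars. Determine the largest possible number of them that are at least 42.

If k of the values are ≥ 42, the total is ≥ 42k + 0(7 − k).
Setting 42k + 0(7 − k) ≤ 182 gives 42k ≤ 182, so k ≤ 4.
k = 4 is achieved by 4 values at 42 and 3 at 0, total 168; add 14 to one value (staying below 42) to reach 182.

4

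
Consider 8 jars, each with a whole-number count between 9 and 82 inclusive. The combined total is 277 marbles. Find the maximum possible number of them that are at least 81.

2

Suppose k of them are at least 81. Those contribute at least 81 each and the other 8 − k at least 9 each.
So the total is at least 81k + 9(8 − k) = 72 + 72k. This must be ≤ 277, giving k ≤ 2.
k = 2 is achieved by 2 values at 81 and 6 at 9, total 216; add 61 to one value (staying below 81) to reach 277.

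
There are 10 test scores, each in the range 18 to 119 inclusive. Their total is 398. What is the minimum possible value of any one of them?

Minimizing one value means maximizing the remaining 9.
The other 9 can take up 9 × 119 = 1071 ≥ 398 − 18, so one score can sit at its floor of 18.
Achievable: one at 18 and the other 9 totalling 380, which fits since 9 × 18 ≤ 380 ≤ 9 × 119.

18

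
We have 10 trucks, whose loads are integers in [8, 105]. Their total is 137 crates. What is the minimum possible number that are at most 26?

7

Let j be the number exceeding 26. Then the total is ≥ 27·j + 8·(10 − j) = 80 + 19j.
So 19j ≤ 57 and j ≤ 3; hence at least 10 − 3 = 7 are ≤ 26.
Exactly 7 works: 7 values at 8 and 3 at 27 total 137.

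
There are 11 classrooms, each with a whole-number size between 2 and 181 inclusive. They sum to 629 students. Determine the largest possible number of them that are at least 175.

If k of the values are ≥ 175, the total is ≥ 175k + 2(11 − k).
Setting 175k + 2(11 − k) ≤ 629 gives 173k ≤ 607, so k ≤ 3.
k = 3 is achieved by 3 values at 175 and 8 at 2, total 541; add 88 to one value (staying below 175) to reach 629.

3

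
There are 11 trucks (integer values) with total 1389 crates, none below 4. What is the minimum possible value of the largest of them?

127

Some value must be at least ⌈1389/11⌉ = 127, since 11 × 126 = 1386 < 1389.
Equality holds with 3 values of 127 and 8 values of 126.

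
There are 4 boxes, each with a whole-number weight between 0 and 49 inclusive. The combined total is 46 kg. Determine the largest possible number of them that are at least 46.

1

If k of the values are ≥ 46, the total is ≥ 46k + 0(4 − k).
Setting 46k + 0(4 − k) ≤ 46 gives 46k ≤ 46, so k ≤ 1.
k = 1 is achieved by 1 value at 46 and 3 at 0, total 46.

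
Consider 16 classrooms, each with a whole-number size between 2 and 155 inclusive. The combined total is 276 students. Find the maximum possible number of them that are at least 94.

2

With k values at 94 or above and the rest at least 2, the sum is at least 32 + 92k.
Since the sum is 276, we need 92k ≤ 244, i.e. k ≤ 2.
k = 2 is achieved by 2 values at 94 and 14 at 2, total 216; add 60 to one value (staying below 94) to reach 276.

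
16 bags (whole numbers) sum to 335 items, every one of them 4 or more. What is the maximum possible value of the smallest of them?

20

The 16 values sum to 335, so their minimum is at most ⌊335/16⌋ = 20.
Achievable: 1 of them at 20 and 15 at 21 total 335.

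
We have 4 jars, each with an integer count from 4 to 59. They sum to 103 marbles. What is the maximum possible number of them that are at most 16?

Each value at 16 or below falls at least 59 − 16 = 43 short of the ceiling 59.
The ceiling total is 4 × 59 = 236, and we need 103, so at most ⌊(236 − 103)/43⌋ = 3 can be that low.
k = 3 is achieved by 3 values at 16 and 1 at 59, total 107; lower one of the 59's by 4 (still > 16) to reach 103.

3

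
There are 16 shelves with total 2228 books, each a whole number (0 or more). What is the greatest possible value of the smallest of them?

The 16 values sum to 2228, so their minimum is at most ⌊2228/16⌋ = 139.
Equality holds with 12 values of 139 and 4 values of 140.

139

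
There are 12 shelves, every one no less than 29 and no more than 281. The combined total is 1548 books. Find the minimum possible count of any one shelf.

To make one shelf as small as possible, make the other 11 as large as possible.
The other 11 can take up 11 × 281 = 3091 ≥ 1548 − 29, so one shelf can sit at its floor of 29.
Achievable: one at 29 and the other 11 totalling 1519, which fits since 11 × 29 ≤ 1519 ≤ 11 × 281.

29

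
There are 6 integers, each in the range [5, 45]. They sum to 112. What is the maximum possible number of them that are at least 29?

3

If k of the values are ≥ 29, the total is ≥ 29k + 5(6 − k).
Setting 29k + 5(6 − k) ≤ 112 gives 24k ≤ 82, so k ≤ 3.
k = 3 is achieved by 3 values at 29 and 3 at 5, total 102; add 10 to one value (staying below 29) to reach 112.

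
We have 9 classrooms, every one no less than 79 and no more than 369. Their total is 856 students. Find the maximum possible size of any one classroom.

Maximizing one value means minimizing the remaining 8.
The other 8 contribute at least 8 × 79 = 632, leaving at most 856 − 632 = 224.
Since 224 ≤ 369, this is achievable: one at 224 and 8 at 79.

224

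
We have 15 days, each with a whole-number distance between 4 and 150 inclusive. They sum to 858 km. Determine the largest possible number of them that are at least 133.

6

Suppose k of them are at least 133. Those contribute at least 133 each and the other 15 − k at least 4 each.
So the total is at least 133k + 4(15 − k) = 60 + 129k. This must be ≤ 858, giving k ≤ 6.
k = 6 is achieved by 6 values at 133 and 9 at 4, total 834; add 24 to one value (staying below 133) to reach 858.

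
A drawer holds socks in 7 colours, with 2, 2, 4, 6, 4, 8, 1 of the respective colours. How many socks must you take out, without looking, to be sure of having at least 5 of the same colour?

22

In the worst case you take as many as possible of each colour without reaching 5: 2 + 2 + 4 + 4 + 4 + 4 + 1 = 21.
The next one must give 5 of some colour, so 21 + 1 = 22.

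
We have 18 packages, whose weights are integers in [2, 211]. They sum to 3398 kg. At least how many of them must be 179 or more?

6

Each value short of 179 is at most 178, costing at least 211 − 178 = 33 against the maximum total of 3798.
We can afford to lose at most 3798 − 3398 = 400, so at most ⌊400/33⌋ = 12 fall short, and at least 6 are ≥ 179.
Exactly 6 works: 6 values at 211 and 12 at 178 total 3402; lower one of the high values by 4 (still ≥ 179) to hit 3398.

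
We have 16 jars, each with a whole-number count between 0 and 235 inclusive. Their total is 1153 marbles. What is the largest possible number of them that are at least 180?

If k of the values are ≥ 180, the total is ≥ 180k + 0(16 − k).
Setting 180k + 0(16 − k) ≤ 1153 gives 180k ≤ 1153, so k ≤ 6.
k = 6 is achieved by 6 values at 180 and 10 at 0, total 1080; add 73 to one value (staying below 180) to reach 1153.

6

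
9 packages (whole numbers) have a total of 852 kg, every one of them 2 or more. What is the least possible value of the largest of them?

The 9 values sum to 852, so their maximum is at least ⌈852/9⌉ = 95.
Taking 3 copies of 94 and 6 copies of 95 gives exactly 852, so 95 is attained.

95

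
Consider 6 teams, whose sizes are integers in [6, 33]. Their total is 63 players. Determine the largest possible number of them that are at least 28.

1

With k values at 28 or above and the rest at least 6, the sum is at least 36 + 22k.
Since the sum is 63, we need 22k ≤ 27, i.e. k ≤ 1.
k = 1 is achieved by 1 value at 28 and 5 at 6, total 58; add 5 to one value (staying below 28) to reach 63.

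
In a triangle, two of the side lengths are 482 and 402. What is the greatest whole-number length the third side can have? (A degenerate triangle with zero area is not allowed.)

883

The third side must be less than 482 + 402 = 884.
The largest integer below 884 is 883.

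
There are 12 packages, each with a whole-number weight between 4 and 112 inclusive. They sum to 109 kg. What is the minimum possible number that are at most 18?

8

Each value above 18 is at least 19, contributing at least 19 − 4 = 15 above the floor 4.
The sum exceeds the floor total 48 by 61, so at most ⌊61/15⌋ = 4 exceed 18, and at least 8 are ≤ 18.
Exactly 8 works: 8 values at 4 and 4 at 19 total 108; raise one of the low values by 1 (still ≤ 18) to hit 109.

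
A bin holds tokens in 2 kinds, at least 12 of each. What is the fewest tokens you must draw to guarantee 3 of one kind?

5

In the worst case you draw 2 of each of the 2 kinds: 2 × 2 = 4.
One more forces 3 of some kind, so 4 + 1 = 5.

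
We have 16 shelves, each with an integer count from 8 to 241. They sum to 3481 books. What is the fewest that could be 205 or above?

6

If only k of them are at least 205, the other 16 − k are at most 204, so the total is at most k·241 + (16 − k)·204.
This must reach 3481, so k·241 + (16 − k)·204 ≥ 3481, giving k ≥ 6.
Exactly 6 works: 6 values at 241 and 10 at 204 total 3486; lower one of the high values by 5 (still ≥ 205) to hit 3481.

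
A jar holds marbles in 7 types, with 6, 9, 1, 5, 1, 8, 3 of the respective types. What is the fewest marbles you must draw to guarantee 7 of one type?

29

In the worst case you take as many as possible of each type without reaching 7: 6 + 6 + 1 + 5 + 1 + 6 + 3 = 28.
The next one must give 7 of some type, so 28 + 1 = 29.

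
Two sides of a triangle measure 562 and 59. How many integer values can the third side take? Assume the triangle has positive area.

The triangle inequality gives |562 − 59| < c < 562 + 59, i.e. 503 < c < 621.
So c can be any integer from 504 to 620: 117 values.

117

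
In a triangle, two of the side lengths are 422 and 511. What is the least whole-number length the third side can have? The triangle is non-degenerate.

90

The third side must exceed |422 − 511| = 89.
The smallest integer above 89 is 90.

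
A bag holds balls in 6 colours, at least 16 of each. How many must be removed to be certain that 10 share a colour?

You could draw 9 of every colour without reaching 10 of any — 54 in all.
One more forces 10 of some colour, so 54 + 1 = 55.

55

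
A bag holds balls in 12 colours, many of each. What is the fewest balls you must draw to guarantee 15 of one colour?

In the worst case you draw 14 of each of the 12 colours: 12 × 14 = 168.
One more forces 15 of some colour, so 168 + 1 = 169.

169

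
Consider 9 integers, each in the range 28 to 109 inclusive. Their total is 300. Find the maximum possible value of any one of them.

76

To make one integer as large as possible, make the other 8 as small as possible.
The other 8 contribute at least 8 × 28 = 224, leaving at most 300 − 224 = 76.
Since 76 ≤ 109, this is achievable: one at 76 and 8 at 28.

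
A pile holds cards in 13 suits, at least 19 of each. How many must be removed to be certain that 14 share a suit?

You could draw 13 of every suit without reaching 14 of any — 169 in all.
One more forces 14 of some suit, so 169 + 1 = 170.

170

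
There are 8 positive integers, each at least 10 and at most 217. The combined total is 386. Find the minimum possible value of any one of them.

10

Minimizing one value means maximizing the remaining 7.
The other 7 can take up 7 × 217 = 1519 ≥ 386 − 10, so one integer can sit at its floor of 10.
Achievable: one at 10 and the other 7 totalling 376, which fits since 7 × 10 ≤ 376 ≤ 7 × 217.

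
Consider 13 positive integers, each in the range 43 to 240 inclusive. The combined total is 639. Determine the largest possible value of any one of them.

To make one integer as large as possible, make the other 12 as small as possible.
The other 12 contribute at least 12 × 43 = 516, leaving at most 639 − 516 = 123.
Since 123 ≤ 240, this is achievable: one at 123 and 12 at 43.

123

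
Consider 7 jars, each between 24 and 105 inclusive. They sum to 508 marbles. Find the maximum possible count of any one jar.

105

Maximizing one value means minimizing the remaining 6.
The other 6 contribute at least 6 × 24 = 144, leaving at most 508 − 144 = 364.
But each jar is capped at 105, so the maximum is 105.
Achievable: one at 105 and the other 6 totalling 403, which fits since 6 × 24 ≤ 403 ≤ 6 × 105.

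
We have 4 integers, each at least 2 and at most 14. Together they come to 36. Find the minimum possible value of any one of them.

To make one integer as small as possible, make the other 3 as large as possible.
The other 3 can take up 3 × 14 = 42 ≥ 36 − 2, so one integer can sit at its floor of 2.
Achievable: one at 2 and the other 3 totalling 34, which fits since 3 × 2 ≤ 34 ≤ 3 × 14.

2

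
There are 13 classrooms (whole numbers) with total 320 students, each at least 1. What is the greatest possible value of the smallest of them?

24

The average is 320/13 < 25, so some value is ≤ 24.
Equality holds with 5 values of 24 and 8 values of 25.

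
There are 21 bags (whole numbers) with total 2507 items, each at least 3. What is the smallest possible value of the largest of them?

If every one of the 21 were at most 119, the total would be at most 21 × 119 = 2499 < 2507.
Achievable: 8 of them at 120 and 13 at 119 total 2507.

120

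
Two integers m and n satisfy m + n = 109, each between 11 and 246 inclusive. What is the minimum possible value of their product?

1078

For a fixed sum, mn is smallest when m and n are as far apart as possible.
At the endpoint m = 11, n = 109 − 11 = 98, so mn = 11 × 98 = 1078.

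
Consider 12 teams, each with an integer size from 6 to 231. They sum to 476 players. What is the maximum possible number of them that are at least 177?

With k values at 177 or above and the rest at least 6, the sum is at least 72 + 171k.
Since the sum is 476, we need 171k ≤ 404, i.e. k ≤ 2.
k = 2 is achieved by 2 values at 177 and 10 at 6, total 414; add 62 to one value (staying below 177) to reach 476.

2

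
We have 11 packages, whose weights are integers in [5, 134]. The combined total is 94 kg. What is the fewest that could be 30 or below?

10

Let j be the number exceeding 30. Then the total is ≥ 31·j + 5·(11 − j) = 55 + 26j.
So 26j ≤ 39 and j ≤ 1; hence at least 11 − 1 = 10 are ≤ 30.
Exactly 10 works: 10 values at 5 and 1 at 31 total 81; raise one of the low values by 13 (still ≤ 30) to hit 94.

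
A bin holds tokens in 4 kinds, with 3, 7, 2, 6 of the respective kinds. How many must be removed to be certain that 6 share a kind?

16

In the worst case you take as many as possible of each kind without reaching 6: 3 + 5 + 2 + 5 = 15.
The next one must give 6 of some kind, so 15 + 1 = 16.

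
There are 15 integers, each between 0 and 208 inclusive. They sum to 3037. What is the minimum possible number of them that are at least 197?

9

Each value short of 197 is at most 196, costing at least 208 − 196 = 12 against the maximum total of 3120.
We can afford to lose at most 3120 − 3037 = 83, so at most ⌊83/12⌋ = 6 fall short, and at least 9 are ≥ 197.
Exactly 9 works: 9 values at 208 and 6 at 196 total 3048; lower one of the high values by 11 (still ≥ 197) to hit 3037.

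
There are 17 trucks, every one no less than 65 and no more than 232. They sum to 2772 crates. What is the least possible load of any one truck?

To make one truck as small as possible, make the other 16 as large as possible.
The other 16 can take up 16 × 232 = 3712 ≥ 2772 − 65, so one truck can sit at its floor of 65.
Achievable: one at 65 and the other 16 totalling 2707, which fits since 16 × 65 ≤ 2707 ≤ 16 × 232.

65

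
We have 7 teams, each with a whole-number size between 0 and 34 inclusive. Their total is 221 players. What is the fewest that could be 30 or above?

Suppose at most 7 − j of them reach 30; then j values are ≤ 29 and the rest ≤ 34.
The total is then ≤ 29·j + 34·(7 − j) = 238 − 5j. For this to be ≥ 221 we need j ≤ 3, so at least 7 − 3 = 4 must reach 30.
Exactly 4 works: 4 values at 34 and 3 at 29 total 223; lower one of the high values by 2 (still ≥ 30) to hit 221.

4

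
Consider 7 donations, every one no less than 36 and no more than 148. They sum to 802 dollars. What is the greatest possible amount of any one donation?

Maximizing one value means minimizing the remaining 6.
The other 6 contribute at least 6 × 36 = 216, leaving at most 802 − 216 = 586.
But each donation is capped at 148, so the maximum is 148.
Achievable: one at 148 and the other 6 totalling 654, which fits since 6 × 36 ≤ 654 ≤ 6 × 148.

148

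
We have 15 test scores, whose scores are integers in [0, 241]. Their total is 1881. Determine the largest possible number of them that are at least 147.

12

Suppose k of them are at least 147. Those contribute at least 147 each and the other 15 − k at least 0 each.
So the total is at least 147k + 0(15 − k) = 0 + 147k. This must be ≤ 1881, giving k ≤ 12.
k = 12 is achieved by 12 values at 147 and 3 at 0, total 1764; add 117 to one value (staying below 147) to reach 1881.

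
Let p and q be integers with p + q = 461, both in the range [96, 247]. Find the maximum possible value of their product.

53130

With p + q fixed, pq peaks when the two are closest together.
Taking p = 230 and q = 231 (both in [96, 247]) gives pq = 53130.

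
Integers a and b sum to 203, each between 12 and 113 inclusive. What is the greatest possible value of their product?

10302

ab = a(203 − a) is maximized when a is as near 203/2 as the bounds allow.
Taking a = 101 and b = 102 (both in [12, 113]) gives ab = 10302.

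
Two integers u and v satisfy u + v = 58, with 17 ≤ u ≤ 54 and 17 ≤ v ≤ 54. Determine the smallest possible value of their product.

Since u + v is fixed, pushing one of them to its bound minimizes the product.
At the endpoint u = 17, v = 58 − 17 = 41, so uv = 17 × 41 = 697.

697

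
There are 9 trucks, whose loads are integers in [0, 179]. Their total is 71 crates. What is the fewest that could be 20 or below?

Let j be the number exceeding 20. Then the total is ≥ 21·j + 0·(9 − j) = 0 + 21j.
So 21j ≤ 71 and j ≤ 3; hence at least 9 − 3 = 6 are ≤ 20.
Exactly 6 works: 6 values at 0 and 3 at 21 total 63; raise one of the low values by 8 (still ≤ 20) to hit 71.

6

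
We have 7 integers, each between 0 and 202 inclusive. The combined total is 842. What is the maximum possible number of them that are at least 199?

Suppose k of them are at least 199. Those contribute at least 199 each and the other 7 − k at least 0 each.
So the total is at least 199k + 0(7 − k) = 0 + 199k. This must be ≤ 842, giving k ≤ 4.
k = 4 is achieved by 4 values at 199 and 3 at 0, total 796; add 46 to one value (staying below 199) to reach 842.

4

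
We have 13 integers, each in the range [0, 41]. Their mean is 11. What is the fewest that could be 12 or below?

The total is 13 × 11 = 143.
Each value above 12 is at least 13, contributing at least 13 − 0 = 13 above the floor 0.
The sum exceeds the floor total 0 by 143, so at most ⌊143/13⌋ = 11 exceed 12, and at least 2 are ≤ 12.
Exactly 2 works: 2 values at 0 and 11 at 13 total 143.

2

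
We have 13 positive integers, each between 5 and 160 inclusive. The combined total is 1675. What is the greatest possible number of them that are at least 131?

12

If k of the values are ≥ 131, the total is ≥ 131k + 5(13 − k).
Setting 131k + 5(13 − k) ≤ 1675 gives 126k ≤ 1610, so k ≤ 12.
k = 12 is achieved by 12 values at 131 and 1 at 5, total 1577; add 98 to one value (staying below 131) to reach 1675.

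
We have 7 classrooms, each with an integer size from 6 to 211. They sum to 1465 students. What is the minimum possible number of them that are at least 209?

Suppose at most 7 − j of them reach 209; then j values are ≤ 208 and the rest ≤ 211.
The total is then ≤ 208·j + 211·(7 − j) = 1477 − 3j. For this to be ≥ 1465 we need j ≤ 4, so at least 7 − 4 = 3 must reach 209.
Exactly 3 works: 3 values at 211 and 4 at 208 total 1465.

3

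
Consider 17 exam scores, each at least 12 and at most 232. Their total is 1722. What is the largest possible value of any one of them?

232

To make one score as large as possible, make the other 16 as small as possible.
The other 16 contribute at least 16 × 12 = 192, leaving at most 1722 − 192 = 1530.
But each score is capped at 232, so the maximum is 232.
Achievable: one at 232 and the other 16 totalling 1490, which fits since 16 × 12 ≤ 1490 ≤ 16 × 232.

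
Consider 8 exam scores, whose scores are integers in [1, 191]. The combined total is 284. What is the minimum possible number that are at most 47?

Let j be the number exceeding 47. Then the total is ≥ 48·j + 1·(8 − j) = 8 + 47j.
So 47j ≤ 276 and j ≤ 5; hence at least 8 − 5 = 3 are ≤ 47.
Exactly 3 works: 3 values at 1 and 5 at 48 total 243; raise one of the low values by 41 (still ≤ 47) to hit 284.

3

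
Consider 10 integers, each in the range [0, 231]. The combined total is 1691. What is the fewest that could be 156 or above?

Each value short of 156 is at most 155, costing at least 231 − 155 = 76 against the maximum total of 2310.
We can afford to lose at most 2310 − 1691 = 619, so at most ⌊619/76⌋ = 8 fall short, and at least 2 are ≥ 156.
Exactly 2 works: 2 values at 231 and 8 at 155 total 1702; lower one of the high values by 11 (still ≥ 156) to hit 1691.

2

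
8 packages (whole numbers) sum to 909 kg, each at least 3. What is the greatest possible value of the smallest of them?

113

The 8 values sum to 909, so their minimum is at most ⌊909/8⌋ = 113.
Achievable: 3 of them at 113 and 5 at 114 total 909.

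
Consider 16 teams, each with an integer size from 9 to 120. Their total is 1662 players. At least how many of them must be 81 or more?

10

If only k of them are at least 81, the other 16 − k are at most 80, so the total is at most k·120 + (16 − k)·80.
This must reach 1662, so k·120 + (16 − k)·80 ≥ 1662, giving k ≥ 10.
Exactly 10 works: 10 values at 120 and 6 at 80 total 1680; lower one of the high values by 18 (still ≥ 81) to hit 1662.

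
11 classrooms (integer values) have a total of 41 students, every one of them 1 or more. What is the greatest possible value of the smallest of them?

3

If every one of the 11 were at least 4, the total would be at least 11 × 4 = 44 > 41.
Equality holds with 3 values of 3 and 8 values of 4.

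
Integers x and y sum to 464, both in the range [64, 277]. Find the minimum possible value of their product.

51799

Since x + y is fixed, pushing one of them to its bound minimizes the product.
At the endpoint x = 187, y = 464 − 187 = 277, so xy = 187 × 277 = 51799.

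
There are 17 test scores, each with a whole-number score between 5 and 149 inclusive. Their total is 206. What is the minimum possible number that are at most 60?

Let j be the number exceeding 60. Then the total is ≥ 61·j + 5·(17 − j) = 85 + 56j.
So 56j ≤ 121 and j ≤ 2; hence at least 17 − 2 = 15 are ≤ 60.
Exactly 15 works: 15 values at 5 and 2 at 61 total 197; raise one of the low values by 9 (still ≤ 60) to hit 206.

15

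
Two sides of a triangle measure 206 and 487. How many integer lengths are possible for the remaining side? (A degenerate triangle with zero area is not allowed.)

411

The triangle inequality gives |206 − 487| < c < 206 + 487, i.e. 281 < c < 693.
So c can be any integer from 282 to 692: 411 values.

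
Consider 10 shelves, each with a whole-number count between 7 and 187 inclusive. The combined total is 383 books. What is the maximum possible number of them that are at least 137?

2

If k of the values are ≥ 137, the total is ≥ 137k + 7(10 − k).
Setting 137k + 7(10 − k) ≤ 383 gives 130k ≤ 313, so k ≤ 2.
k = 2 is achieved by 2 values at 137 and 8 at 7, total 330; add 53 to one value (staying below 137) to reach 383.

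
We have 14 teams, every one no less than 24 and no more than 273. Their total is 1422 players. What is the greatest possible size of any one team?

273

To make one team as large as possible, make the other 13 as small as possible.
The other 13 contribute at least 13 × 24 = 312, leaving at most 1422 − 312 = 1110.
But each team is capped at 273, so the maximum is 273.
Achievable: one at 273 and the other 13 totalling 1149, which fits since 13 × 24 ≤ 1149 ≤ 13 × 273.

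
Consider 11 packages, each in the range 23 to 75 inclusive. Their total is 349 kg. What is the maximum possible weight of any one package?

Maximizing one value means minimizing the remaining 10.
The other 10 contribute at least 10 × 23 = 230, leaving at most 349 − 230 = 119.
But each package is capped at 75, so the maximum is 75.
Achievable: one at 75 and the other 10 totalling 274, which fits since 10 × 23 ≤ 274 ≤ 10 × 75.

75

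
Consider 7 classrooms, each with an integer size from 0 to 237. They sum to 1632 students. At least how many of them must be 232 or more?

Suppose at most 7 − j of them reach 232; then j values are ≤ 231 and the rest ≤ 237.
The total is then ≤ 231·j + 237·(7 − j) = 1659 − 6j. For this to be ≥ 1632 we need j ≤ 4, so at least 7 − 4 = 3 must reach 232.
Exactly 3 works: 3 values at 237 and 4 at 231 total 1635; lower one of the high values by 3 (still ≥ 232) to hit 1632.

3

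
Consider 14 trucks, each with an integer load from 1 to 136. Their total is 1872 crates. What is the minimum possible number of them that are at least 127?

Each value short of 127 is at most 126, costing at least 136 − 126 = 10 against the maximum total of 1904.
We can afford to lose at most 1904 − 1872 = 32, so at most ⌊32/10⌋ = 3 fall short, and at least 11 are ≥ 127.
Exactly 11 works: 11 values at 136 and 3 at 126 total 1874; lower one of the high values by 2 (still ≥ 127) to hit 1872.

11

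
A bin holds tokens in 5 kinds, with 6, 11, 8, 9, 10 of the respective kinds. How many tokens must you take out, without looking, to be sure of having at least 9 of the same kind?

In the worst case you take as many as possible of each kind without reaching 9: 6 + 8 + 8 + 8 + 8 = 38.
The next one must give 9 of some kind, so 38 + 1 = 39.

39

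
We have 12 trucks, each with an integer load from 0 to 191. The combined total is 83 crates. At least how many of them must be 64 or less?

Each value above 64 is at least 65, contributing at least 65 − 0 = 65 above the floor 0.
The sum exceeds the floor total 0 by 83, so at most ⌊83/65⌋ = 1 exceed 64, and at least 11 are ≤ 64.
Exactly 11 works: 11 values at 0 and 1 at 65 total 65; raise one of the low values by 18 (still ≤ 64) to hit 83.

11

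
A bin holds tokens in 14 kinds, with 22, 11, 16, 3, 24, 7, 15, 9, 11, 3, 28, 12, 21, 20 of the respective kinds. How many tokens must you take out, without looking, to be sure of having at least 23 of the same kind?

195

In the worst case you take as many as possible of each kind without reaching 23: 22 + 11 + 16 + 3 + 22 + 7 + 15 + 9 + 11 + 3 + 22 + 12 + 21 + 20 = 194.
The next one must give 23 of some kind, so 194 + 1 = 195.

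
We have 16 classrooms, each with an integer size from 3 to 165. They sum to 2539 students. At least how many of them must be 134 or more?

Each value short of 134 is at most 133, costing at least 165 − 133 = 32 against the maximum total of 2640.
We can afford to lose at most 2640 − 2539 = 101, so at most ⌊101/32⌋ = 3 fall short, and at least 13 are ≥ 134.
Exactly 13 works: 13 values at 165 and 3 at 133 total 2544; lower one of the high values by 5 (still ≥ 134) to hit 2539.

13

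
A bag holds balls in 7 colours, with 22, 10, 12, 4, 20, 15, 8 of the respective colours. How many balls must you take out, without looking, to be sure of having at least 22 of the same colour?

In the worst case you take as many as possible of each colour without reaching 22: 21 + 10 + 12 + 4 + 20 + 15 + 8 = 90.
The next one must give 22 of some colour, so 90 + 1 = 91.

91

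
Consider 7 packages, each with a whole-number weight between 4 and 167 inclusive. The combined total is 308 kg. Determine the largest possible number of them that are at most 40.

6

Each value at 40 or below falls at least 167 − 40 = 127 short of the ceiling 167.
The ceiling total is 7 × 167 = 1169, and we need 308, so at most ⌊(1169 − 308)/127⌋ = 6 can be that low.
k = 6 is achieved by 6 values at 40 and 1 at 167, total 407; lower one of the 167's by 99 (still > 40) to reach 308.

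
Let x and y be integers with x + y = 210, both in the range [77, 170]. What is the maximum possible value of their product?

11025

With x + y fixed, xy peaks when the two are closest together.
Taking x = 105 and y = 105 (both in [77, 170]) gives xy = 11025.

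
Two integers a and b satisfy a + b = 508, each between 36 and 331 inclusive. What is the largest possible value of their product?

64516

With a + b fixed, ab peaks when the two are closest together.
Taking a = 254 and b = 254 (both in [36, 331]) gives ab = 64516.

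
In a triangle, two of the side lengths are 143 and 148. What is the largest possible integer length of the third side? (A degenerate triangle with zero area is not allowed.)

290

The third side must be less than 143 + 148 = 291.
The largest integer below 291 is 290.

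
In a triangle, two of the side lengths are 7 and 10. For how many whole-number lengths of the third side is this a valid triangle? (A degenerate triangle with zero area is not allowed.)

The triangle inequality gives |7 − 10| < c < 7 + 10, i.e. 3 < c < 17.
So c can be any integer from 4 to 16: 13 values.

13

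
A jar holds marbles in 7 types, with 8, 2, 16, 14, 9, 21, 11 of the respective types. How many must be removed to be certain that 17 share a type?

77

In the worst case you take as many as possible of each type without reaching 17: 8 + 2 + 16 + 14 + 9 + 16 + 11 = 76.
The next one must give 17 of some type, so 76 + 1 = 77.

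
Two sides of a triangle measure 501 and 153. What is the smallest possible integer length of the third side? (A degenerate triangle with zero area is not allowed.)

349

The third side must exceed |501 − 153| = 348.
The smallest integer above 348 is 349.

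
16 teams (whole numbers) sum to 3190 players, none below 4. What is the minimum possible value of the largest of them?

The 16 values sum to 3190, so their maximum is at least ⌈3190/16⌉ = 200.
Taking 10 copies of 199 and 6 copies of 200 gives exactly 3190, so 200 is attained.

200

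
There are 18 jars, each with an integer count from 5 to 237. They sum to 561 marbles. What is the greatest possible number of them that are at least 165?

2

Suppose k of them are at least 165. Those contribute at least 165 each and the other 18 − k at least 5 each.
So the total is at least 165k + 5(18 − k) = 90 + 160k. This must be ≤ 561, giving k ≤ 2.
k = 2 is achieved by 2 values at 165 and 16 at 5, total 410; add 151 to one value (staying below 165) to reach 561.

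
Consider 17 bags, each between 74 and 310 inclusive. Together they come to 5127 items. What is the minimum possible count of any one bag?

To make one bag as small as possible, make the other 16 as large as possible.
The other 16 contribute at most 16 × 310 = 4960, leaving at least 5127 − 4960 = 167.
Since 167 ≥ 74, this is achievable: one at 167 and 16 at 310.

167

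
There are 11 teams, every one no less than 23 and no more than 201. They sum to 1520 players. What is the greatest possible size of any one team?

Maximizing one value means minimizing the remaining 10.
The other 10 contribute at least 10 × 23 = 230, leaving at most 1520 − 230 = 1290.
But each team is capped at 201, so the maximum is 201.
Achievable: one at 201 and the other 10 totalling 1319, which fits since 10 × 23 ≤ 1319 ≤ 10 × 201.

201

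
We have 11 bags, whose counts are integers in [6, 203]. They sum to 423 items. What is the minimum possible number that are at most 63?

5

If only k of them are at most 63, the other 11 − k are at least 64, so the total is at least (11 − k)·64 + k·6.
This is ≤ 423, so (11 − k)·64 + 6k ≤ 423, which gives k ≥ 5.
Exactly 5 works: 5 values at 6 and 6 at 64 total 414; raise one of the low values by 9 (still ≤ 63) to hit 423.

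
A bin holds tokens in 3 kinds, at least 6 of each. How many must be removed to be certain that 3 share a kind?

7

You could draw 2 of every kind without reaching 3 of any — 6 in all.
One more forces 3 of some kind, so 6 + 1 = 7.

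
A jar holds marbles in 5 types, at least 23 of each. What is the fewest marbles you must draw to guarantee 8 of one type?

In the worst case you draw 7 of each of the 5 types: 5 × 7 = 35.
One more forces 8 of some type, so 35 + 1 = 36.

36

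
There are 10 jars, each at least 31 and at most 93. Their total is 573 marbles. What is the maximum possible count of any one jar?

Maximizing one value means minimizing the remaining 9.
The other 9 contribute at least 9 × 31 = 279, leaving at most 573 − 279 = 294.
But each jar is capped at 93, so the maximum is 93.
Achievable: one at 93 and the other 9 totalling 480, which fits since 9 × 31 ≤ 480 ≤ 9 × 93.

93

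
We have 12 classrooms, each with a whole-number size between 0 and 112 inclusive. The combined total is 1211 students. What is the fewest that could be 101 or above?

1

Each value short of 101 is at most 100, costing at least 112 − 100 = 12 against the maximum total of 1344.
We can afford to lose at most 1344 − 1211 = 133, so at most ⌊133/12⌋ = 11 fall short, and at least 1 are ≥ 101.
Exactly 1 works: 1 value at 112 and 11 at 100 total 1212; lower one of the high values by 1 (still ≥ 101) to hit 1211.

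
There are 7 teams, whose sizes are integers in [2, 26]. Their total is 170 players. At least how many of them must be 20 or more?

6

Suppose at most 7 − j of them reach 20; then j values are ≤ 19 and the rest ≤ 26.
The total is then ≤ 19·j + 26·(7 − j) = 182 − 7j. For this to be ≥ 170 we need j ≤ 1, so at least 7 − 1 = 6 must reach 20.
Exactly 6 works: 6 values at 26 and 1 at 19 total 175; lower one of the high values by 5 (still ≥ 20) to hit 170.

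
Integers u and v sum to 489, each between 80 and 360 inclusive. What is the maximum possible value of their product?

For a fixed sum, the product uv is largest when u and v are as close as possible.
Taking u = 244 and v = 245 (both in [80, 360]) gives uv = 59780.

59780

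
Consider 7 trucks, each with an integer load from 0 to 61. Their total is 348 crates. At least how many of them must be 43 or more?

If only k of them are at least 43, the other 7 − k are at most 42, so the total is at most k·61 + (7 − k)·42.
This must reach 348, so k·61 + (7 − k)·42 ≥ 348, giving k ≥ 3.
Exactly 3 works: 3 values at 61 and 4 at 42 total 351; lower one of the high values by 3 (still ≥ 43) to hit 348.

3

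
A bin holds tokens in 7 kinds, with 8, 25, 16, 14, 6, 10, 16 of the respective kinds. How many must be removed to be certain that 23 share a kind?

In the worst case you take as many as possible of each kind without reaching 23: 8 + 22 + 16 + 14 + 6 + 10 + 16 = 92.
The next one must give 23 of some kind, so 92 + 1 = 93.

93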